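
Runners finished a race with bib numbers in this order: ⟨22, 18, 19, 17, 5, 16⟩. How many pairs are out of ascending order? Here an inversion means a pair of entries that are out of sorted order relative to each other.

Inversions: 13

Count, for each position, how many later elements it exceeds:
22: 5
18: 3
19: 3
17: 2
5: 0
16: 0
Sum: 5 + 3 + 3 + 2 + 0 + 0 = 13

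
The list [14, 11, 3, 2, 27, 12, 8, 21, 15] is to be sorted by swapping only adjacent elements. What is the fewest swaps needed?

15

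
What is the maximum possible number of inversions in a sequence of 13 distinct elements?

The maximum occurs when the array is in strictly decreasing order: every one of the C(13, 2) pairs is inverted.
C(13, 2) = 13·12/2 = 78

There are 78 inversions.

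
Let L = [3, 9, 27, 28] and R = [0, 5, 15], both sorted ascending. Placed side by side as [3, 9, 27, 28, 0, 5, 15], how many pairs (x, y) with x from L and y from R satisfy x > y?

Count, for every r in R, how many entries of L exceed r:
r = 0: 3, 9, 27, 28 → 4
r = 5: 9, 27, 28 → 3
r = 15: 27, 28 → 2
Cross-inversions: 4 + 3 + 2 = 9

9 split inversions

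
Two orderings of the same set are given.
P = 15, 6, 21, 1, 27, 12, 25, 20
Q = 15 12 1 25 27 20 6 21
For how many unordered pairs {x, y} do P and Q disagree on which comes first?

There are 13 disagreeing pairs.

Assign each item its position (1..8) in the first ordering, then rewrite the second ordering as that position sequence:
positions: 15→1, 6→2, 21→3, 1→4, 27→5, 12→6, 25→7, 20→8
second ordering as positions: [1, 6, 4, 7, 5, 8, 2, 3]
Discordant pairs = inversions in this position sequence.
1: 0
6: 4, 5, 2, 3 → 4
4: 2, 3 → 2
7: 5, 2, 3 → 3
5: 2, 3 → 2
8: 2, 3 → 2
2: 0
3: 0
Total: 0 + 4 + 2 + 3 + 2 + 2 + 0 + 0 = 13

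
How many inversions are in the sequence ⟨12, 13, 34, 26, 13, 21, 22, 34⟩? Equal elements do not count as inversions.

7 out-of-order pairs

For each element, count later entries that are smaller:
12 → none → 0
13 → none → 0
34 → 26, 13, 21, 22 → 4
26 → 13, 21, 22 → 3
13 → none → 0
21 → none → 0
22 → none → 0
34 → none → 0
Sum: 0 + 0 + 4 + 3 + 0 + 0 + 0 + 0 = 7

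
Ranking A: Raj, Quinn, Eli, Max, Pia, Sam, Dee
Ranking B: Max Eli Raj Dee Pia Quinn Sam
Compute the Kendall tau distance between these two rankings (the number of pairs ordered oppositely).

Assign each item its position (1..7) in the first ordering, then rewrite the second ordering as that position sequence:
positions: Raj→1, Quinn→2, Eli→3, Max→4, Pia→5, Sam→6, Dee→7
second ordering as positions: [4, 3, 1, 7, 5, 2, 6]
Discordant pairs = inversions in this position sequence.
4: 3, 1, 2 → 3
3: 1, 2 → 2
1: 0
7: 5, 2, 6 → 3
5: 2 → 1
2: 0
6: 0
Total: 3 + 2 + 0 + 3 + 1 + 0 + 0 = 9

9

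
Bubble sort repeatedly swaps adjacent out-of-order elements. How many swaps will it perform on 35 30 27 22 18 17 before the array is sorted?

Minimum adjacent swaps = number of inversions (each swap of adjacent out-of-order elements removes one inversion and no swap can remove more).
Count inversions — for each element, later elements that are smaller:
35: 30, 27, 22, 18, 17 → 5
30: 27, 22, 18, 17 → 4
27: 22, 18, 17 → 3
22: 18, 17 → 2
18: 17 → 1
17: none → 0
Total inversions: 5 + 4 + 3 + 2 + 1 + 0 = 15

15 adjacent swaps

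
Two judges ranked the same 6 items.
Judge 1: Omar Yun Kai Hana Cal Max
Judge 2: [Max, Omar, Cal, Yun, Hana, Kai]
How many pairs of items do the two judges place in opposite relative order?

9

Assign each item its position (1..6) in the first ordering, then rewrite the second ordering as that position sequence:
positions: Omar→1, Yun→2, Kai→3, Hana→4, Cal→5, Max→6
second ordering as positions: [6, 1, 5, 2, 4, 3]
Discordant pairs = inversions in this position sequence.
6: 1, 5, 2, 4, 3 → 5
1: 0
5: 2, 4, 3 → 3
2: 0
4: 3 → 1
3: 0
Total: 5 + 0 + 3 + 0 + 1 + 0 = 9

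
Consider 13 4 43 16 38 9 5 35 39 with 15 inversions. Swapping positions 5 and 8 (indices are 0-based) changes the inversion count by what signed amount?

Positions 5 and 8 hold 9 and 39; after swapping, the array is [13, 4, 43, 16, 38, 39, 5, 35, 9].
Count, for each position, how many later elements it exceeds:
13: 3
4: 0
43: 6
16: 2
38: 3
39: 3
5: 0
35: 1
9: 0
Sum: 3 + 0 + 6 + 2 + 3 + 3 + 0 + 1 + 0 = 18
Change: 18 − 15 = +3

+3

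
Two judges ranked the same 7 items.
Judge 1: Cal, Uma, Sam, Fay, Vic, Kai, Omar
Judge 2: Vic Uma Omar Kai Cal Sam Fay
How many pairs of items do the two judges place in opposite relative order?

12

Assign each item its position (1..7) in the first ordering, then rewrite the second ordering as that position sequence:
positions: Cal→1, Uma→2, Sam→3, Fay→4, Vic→5, Kai→6, Omar→7
second ordering as positions: [5, 2, 7, 6, 1, 3, 4]
Discordant pairs = inversions in this position sequence.
5: 2, 1, 3, 4 → 4
2: 1 → 1
7: 6, 1, 3, 4 → 4
6: 1, 3, 4 → 3
1: 0
3: 0
4: 0
Total: 4 + 1 + 4 + 3 + 0 + 0 + 0 = 12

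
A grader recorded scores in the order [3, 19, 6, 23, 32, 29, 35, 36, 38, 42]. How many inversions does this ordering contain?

Count, for each position, how many later elements it exceeds:
3: 0
19: 1
6: 0
23: 0
32: 1
29: 0
35: 0
36: 0
38: 0
42: 0
Sum: 0 + 1 + 0 + 0 + 1 + 0 + 0 + 0 + 0 + 0 = 2

2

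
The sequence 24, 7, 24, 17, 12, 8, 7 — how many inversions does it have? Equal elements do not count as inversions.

Sweep left to right; for each value list the smaller values that follow it:
24 → 7, 17, 12, 8, 7 → 5
7 → none → 0
24 → 17, 12, 8, 7 → 4
17 → 12, 8, 7 → 3
12 → 8, 7 → 2
8 → 7 → 1
7 → none → 0
Sum: 5 + 0 + 4 + 3 + 2 + 1 + 0 = 15

15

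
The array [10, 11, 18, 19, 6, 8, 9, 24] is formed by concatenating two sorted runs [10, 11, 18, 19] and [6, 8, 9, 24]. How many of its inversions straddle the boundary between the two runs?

12

Count, for every r in R, how many entries of L exceed r:
r = 6: 10, 11, 18, 19 → 4
r = 8: 10, 11, 18, 19 → 4
r = 9: 10, 11, 18, 19 → 4
r = 24: none → 0
Cross-inversions: 4 + 4 + 4 + 0 = 12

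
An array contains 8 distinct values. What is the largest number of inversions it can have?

The maximum occurs when the array is in strictly decreasing order: every one of the C(8, 2) pairs is inverted.
C(8, 2) = 8·7/2 = 28

There are 28 inversions.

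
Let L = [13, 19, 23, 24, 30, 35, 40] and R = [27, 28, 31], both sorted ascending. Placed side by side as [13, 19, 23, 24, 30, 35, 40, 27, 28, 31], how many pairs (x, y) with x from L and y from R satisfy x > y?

8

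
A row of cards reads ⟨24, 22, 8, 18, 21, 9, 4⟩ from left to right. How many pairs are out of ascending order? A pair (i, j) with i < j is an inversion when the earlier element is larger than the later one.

Count, for each position, how many later elements it exceeds:
24: 6
22: 5
8: 1
18: 2
21: 2
9: 1
4: 0
Sum: 6 + 5 + 1 + 2 + 2 + 1 + 0 = 17

17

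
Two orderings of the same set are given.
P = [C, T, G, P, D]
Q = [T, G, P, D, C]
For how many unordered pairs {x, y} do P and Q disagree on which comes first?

Assign each item its position (1..5) in the first ordering, then rewrite the second ordering as that position sequence:
positions: C→1, T→2, G→3, P→4, D→5
second ordering as positions: [2, 3, 4, 5, 1]
Discordant pairs = inversions in this position sequence.
2: 1 → 1
3: 1 → 1
4: 1 → 1
5: 1 → 1
1: 0
Total: 1 + 1 + 1 + 1 + 0 = 4

There are 4 disagreeing pairs.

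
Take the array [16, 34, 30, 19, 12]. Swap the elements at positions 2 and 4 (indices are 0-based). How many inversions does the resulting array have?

4 inversions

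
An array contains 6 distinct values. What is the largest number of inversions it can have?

The maximum occurs when the array is in strictly decreasing order: every one of the C(6, 2) pairs is inverted.
C(6, 2) = 6·5/2 = 15

15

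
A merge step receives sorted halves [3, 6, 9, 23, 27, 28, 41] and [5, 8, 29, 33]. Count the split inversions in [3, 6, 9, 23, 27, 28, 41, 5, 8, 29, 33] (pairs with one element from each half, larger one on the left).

Take each right-half value and tally the left-half values above it:
r = 5: 6, 9, 23, 27, 28, 41 → 6
r = 8: 9, 23, 27, 28, 41 → 5
r = 29: 41 → 1
r = 33: 41 → 1
Cross-inversions: 6 + 5 + 1 + 1 = 13

Split inversions: 13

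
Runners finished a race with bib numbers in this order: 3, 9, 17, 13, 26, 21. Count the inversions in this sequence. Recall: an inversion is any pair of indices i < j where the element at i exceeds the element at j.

2 out-of-order pairs

For each element, count later entries that are smaller:
3 → none → 0
9 → none → 0
17 → 13 → 1
13 → none → 0
26 → 21 → 1
21 → none → 0
Sum: 0 + 0 + 1 + 0 + 1 + 0 = 2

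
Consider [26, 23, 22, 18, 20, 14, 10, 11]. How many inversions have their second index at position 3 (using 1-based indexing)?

2 such elements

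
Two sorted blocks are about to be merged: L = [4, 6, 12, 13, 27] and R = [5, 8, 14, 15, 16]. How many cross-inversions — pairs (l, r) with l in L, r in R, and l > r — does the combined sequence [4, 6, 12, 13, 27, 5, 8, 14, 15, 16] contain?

10

For each element r of the right run, count left-run elements greater than r:
r = 5: 6, 12, 13, 27 → 4
r = 8: 12, 13, 27 → 3
r = 14: 27 → 1
r = 15: 27 → 1
r = 16: 27 → 1
Cross-inversions: 4 + 3 + 1 + 1 + 1 = 10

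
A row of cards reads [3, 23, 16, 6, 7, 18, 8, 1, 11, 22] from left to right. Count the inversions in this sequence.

Sweep left to right; for each value list the smaller values that follow it:
3: 1
23: 8
16: 5
6: 1
7: 1
18: 3
8: 1
1: 0
11: 0
22: 0
Sum: 1 + 8 + 5 + 1 + 1 + 3 + 1 + 0 + 0 + 0 = 20

20 inversions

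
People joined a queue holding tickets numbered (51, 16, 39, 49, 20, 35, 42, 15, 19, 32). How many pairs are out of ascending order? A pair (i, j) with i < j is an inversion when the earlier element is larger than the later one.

Count, for each position, how many later elements it exceeds:
51 → 16, 39, 49, 20, 35, 42, 15, 19, 32 → 9
16 → 15 → 1
39 → 20, 35, 15, 19, 32 → 5
49 → 20, 35, 42, 15, 19, 32 → 6
20 → 15, 19 → 2
35 → 15, 19, 32 → 3
42 → 15, 19, 32 → 3
15 → none → 0
19 → none → 0
32 → none → 0
Sum: 9 + 1 + 5 + 6 + 2 + 3 + 3 + 0 + 0 + 0 = 29

29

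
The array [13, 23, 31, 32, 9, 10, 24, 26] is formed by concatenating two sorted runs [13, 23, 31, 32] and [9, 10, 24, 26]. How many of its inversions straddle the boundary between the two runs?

Cross-inversions: 12

Take each right-half value and tally the left-half values above it:
r = 9: 13, 23, 31, 32 → 4
r = 10: 13, 23, 31, 32 → 4
r = 24: 31, 32 → 2
r = 26: 31, 32 → 2
Cross-inversions: 4 + 4 + 2 + 2 = 12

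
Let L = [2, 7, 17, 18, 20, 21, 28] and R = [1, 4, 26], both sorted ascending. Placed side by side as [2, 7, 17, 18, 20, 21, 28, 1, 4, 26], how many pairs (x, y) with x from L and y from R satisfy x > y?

There are 14 split inversions.

Take each right-half value and tally the left-half values above it:
r = 1: 2, 7, 17, 18, 20, 21, 28 → 7
r = 4: 7, 17, 18, 20, 21, 28 → 6
r = 26: 28 → 1
Cross-inversions: 7 + 6 + 1 = 14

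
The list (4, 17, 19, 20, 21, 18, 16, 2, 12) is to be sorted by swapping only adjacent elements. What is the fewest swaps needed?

Minimum adjacent swaps = number of inversions (each swap of adjacent out-of-order elements removes one inversion and no swap can remove more).
Count inversions — for each element, later elements that are smaller:
4: 2 → 1
17: 16, 2, 12 → 3
19: 18, 16, 2, 12 → 4
20: 18, 16, 2, 12 → 4
21: 18, 16, 2, 12 → 4
18: 16, 2, 12 → 3
16: 2, 12 → 2
2: none → 0
12: none → 0
Total inversions: 1 + 3 + 4 + 4 + 4 + 3 + 2 + 0 + 0 = 21

There are 21 adjacent swaps.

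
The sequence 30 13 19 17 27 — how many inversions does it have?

5

Inversion pairs (indices are 0-based):
(0,1): 30 > 13
(0,2): 30 > 19
(0,3): 30 > 17
(0,4): 30 > 27
(2,3): 19 > 17
That's 5 pairs.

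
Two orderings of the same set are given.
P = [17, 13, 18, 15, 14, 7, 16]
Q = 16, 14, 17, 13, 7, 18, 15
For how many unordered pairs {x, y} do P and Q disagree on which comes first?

Disagreeing pairs: 12

Assign each item its position (1..7) in the first ordering, then rewrite the second ordering as that position sequence:
positions: 17→1, 13→2, 18→3, 15→4, 14→5, 7→6, 16→7
second ordering as positions: [7, 5, 1, 2, 6, 3, 4]
Discordant pairs = inversions in this position sequence.
7: 5, 1, 2, 6, 3, 4 → 6
5: 1, 2, 3, 4 → 4
1: 0
2: 0
6: 3, 4 → 2
3: 0
4: 0
Total: 6 + 4 + 0 + 0 + 2 + 0 + 0 = 12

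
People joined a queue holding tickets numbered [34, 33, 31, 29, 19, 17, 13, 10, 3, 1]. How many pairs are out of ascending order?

For each element, count later entries that are smaller:
34: 9
33: 8
31: 7
29: 6
19: 5
17: 4
13: 3
10: 2
3: 1
1: 0
Sum: 9 + 8 + 7 + 6 + 5 + 4 + 3 + 2 + 1 + 0 = 45

45 inversions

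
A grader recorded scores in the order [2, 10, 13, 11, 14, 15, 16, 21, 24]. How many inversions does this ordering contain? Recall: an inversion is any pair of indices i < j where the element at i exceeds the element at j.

1

Count, for each position, how many later elements it exceeds:
2 → none → 0
10 → none → 0
13 → 11 → 1
11 → none → 0
14 → none → 0
15 → none → 0
16 → none → 0
21 → none → 0
24 → none → 0
Sum: 0 + 0 + 1 + 0 + 0 + 0 + 0 + 0 + 0 = 1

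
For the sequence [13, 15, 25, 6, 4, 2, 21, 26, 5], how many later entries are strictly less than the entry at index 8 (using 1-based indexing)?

1

The element at index 8 is 26.
Elements after it: 5
Those smaller than 26: 5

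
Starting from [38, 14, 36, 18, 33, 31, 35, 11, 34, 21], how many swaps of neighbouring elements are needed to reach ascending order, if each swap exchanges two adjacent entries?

Each adjacent swap fixes exactly one inversion, so the minimum swap count equals the number of inversions.
Count inversions — for each element, later elements that are smaller:
38: 14, 36, 18, 33, 31, 35, 11, 34, 21 → 9
14: 11 → 1
36: 18, 33, 31, 35, 11, 34, 21 → 7
18: 11 → 1
33: 31, 11, 21 → 3
31: 11, 21 → 2
35: 11, 34, 21 → 3
11: none → 0
34: 21 → 1
21: none → 0
Total inversions: 9 + 1 + 7 + 1 + 3 + 2 + 3 + 0 + 1 + 0 = 27

27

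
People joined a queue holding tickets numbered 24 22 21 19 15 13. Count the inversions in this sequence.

For each element, count later entries that are smaller:
24: 5
22: 4
21: 3
19: 2
15: 1
13: 0
Sum: 5 + 4 + 3 + 2 + 1 + 0 = 15

15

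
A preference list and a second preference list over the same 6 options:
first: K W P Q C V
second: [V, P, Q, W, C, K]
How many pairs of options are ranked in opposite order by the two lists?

Assign each item its position (1..6) in the first ordering, then rewrite the second ordering as that position sequence:
positions: K→1, W→2, P→3, Q→4, C→5, V→6
second ordering as positions: [6, 3, 4, 2, 5, 1]
Discordant pairs = inversions in this position sequence.
6: 3, 4, 2, 5, 1 → 5
3: 2, 1 → 2
4: 2, 1 → 2
2: 1 → 1
5: 1 → 1
1: 0
Total: 5 + 2 + 2 + 1 + 1 + 0 = 11

11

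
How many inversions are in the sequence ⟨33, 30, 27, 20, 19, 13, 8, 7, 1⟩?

For each element, count later entries that are smaller:
33: 8
30: 7
27: 6
20: 5
19: 4
13: 3
8: 2
7: 1
1: 0
Sum: 8 + 7 + 6 + 5 + 4 + 3 + 2 + 1 + 0 = 36

There are 36 out-of-order pairs.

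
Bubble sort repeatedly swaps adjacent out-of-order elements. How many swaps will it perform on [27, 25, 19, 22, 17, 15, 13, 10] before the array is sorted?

27

Each adjacent swap fixes exactly one inversion, so the minimum swap count equals the number of inversions.
Count inversions — for each element, later elements that are smaller:
27: 25, 19, 22, 17, 15, 13, 10 → 7
25: 19, 22, 17, 15, 13, 10 → 6
19: 17, 15, 13, 10 → 4
22: 17, 15, 13, 10 → 4
17: 15, 13, 10 → 3
15: 13, 10 → 2
13: 10 → 1
10: none → 0
Total inversions: 7 + 6 + 4 + 4 + 3 + 2 + 1 + 0 = 27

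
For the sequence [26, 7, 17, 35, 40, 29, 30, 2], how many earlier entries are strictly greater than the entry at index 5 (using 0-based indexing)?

The element at index 5 is 29.
Elements before it: 26, 7, 17, 35, 40
Those larger than 29: 35, 40

2 such elements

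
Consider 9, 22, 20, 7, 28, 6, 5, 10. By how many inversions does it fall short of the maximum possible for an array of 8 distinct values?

Maximum inversions for 8 distinct elements is C(8, 2) = 8·7/2 = 28.
Current inversions — for each element, count later smaller elements:
9: 3
22: 5
20: 4
7: 2
28: 3
6: 1
5: 0
10: 0
Current total: 3 + 5 + 4 + 2 + 3 + 1 + 0 + 0 = 18
Shortfall: 28 − 18 = 10

10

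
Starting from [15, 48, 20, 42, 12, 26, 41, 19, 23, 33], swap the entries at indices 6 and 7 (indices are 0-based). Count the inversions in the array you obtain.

Positions 6 and 7 hold 41 and 19; after swapping, the array is [15, 48, 20, 42, 12, 26, 19, 41, 23, 33].
Count, for each position, how many later elements it exceeds:
15 → 12 → 1
48 → 20, 42, 12, 26, 19, 41, 23, 33 → 8
20 → 12, 19 → 2
42 → 12, 26, 19, 41, 23, 33 → 6
12 → none → 0
26 → 19, 23 → 2
19 → none → 0
41 → 23, 33 → 2
23 → none → 0
33 → none → 0
Sum: 1 + 8 + 2 + 6 + 0 + 2 + 0 + 2 + 0 + 0 = 21

21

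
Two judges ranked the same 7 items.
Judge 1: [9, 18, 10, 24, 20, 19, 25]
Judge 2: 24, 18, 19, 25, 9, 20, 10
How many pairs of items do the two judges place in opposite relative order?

11

Assign each item its position (1..7) in the first ordering, then rewrite the second ordering as that position sequence:
positions: 9→1, 18→2, 10→3, 24→4, 20→5, 19→6, 25→7
second ordering as positions: [4, 2, 6, 7, 1, 5, 3]
Discordant pairs = inversions in this position sequence.
4: 2, 1, 3 → 3
2: 1 → 1
6: 1, 5, 3 → 3
7: 1, 5, 3 → 3
1: 0
5: 3 → 1
3: 0
Total: 3 + 1 + 3 + 3 + 0 + 1 + 0 = 11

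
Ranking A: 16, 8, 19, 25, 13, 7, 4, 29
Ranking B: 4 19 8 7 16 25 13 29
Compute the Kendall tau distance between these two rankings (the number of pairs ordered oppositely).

Assign each item its position (1..8) in the first ordering, then rewrite the second ordering as that position sequence:
positions: 16→1, 8→2, 19→3, 25→4, 13→5, 7→6, 4→7, 29→8
second ordering as positions: [7, 3, 2, 6, 1, 4, 5, 8]
Discordant pairs = inversions in this position sequence.
7: 3, 2, 6, 1, 4, 5 → 6
3: 2, 1 → 2
2: 1 → 1
6: 1, 4, 5 → 3
1: 0
4: 0
5: 0
8: 0
Total: 6 + 2 + 1 + 3 + 0 + 0 + 0 + 0 = 12

Discordant pairs: 12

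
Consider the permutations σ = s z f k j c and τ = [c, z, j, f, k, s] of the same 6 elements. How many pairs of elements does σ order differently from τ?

11

Assign each item its position (1..6) in the first ordering, then rewrite the second ordering as that position sequence:
positions: s→1, z→2, f→3, k→4, j→5, c→6
second ordering as positions: [6, 2, 5, 3, 4, 1]
Discordant pairs = inversions in this position sequence.
6: 2, 5, 3, 4, 1 → 5
2: 1 → 1
5: 3, 4, 1 → 3
3: 1 → 1
4: 1 → 1
1: 0
Total: 5 + 1 + 3 + 1 + 1 + 0 = 11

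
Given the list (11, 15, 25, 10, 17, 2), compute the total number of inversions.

Sweep left to right; for each value list the smaller values that follow it:
11: 2
15: 2
25: 3
10: 1
17: 1
2: 0
Sum: 2 + 2 + 3 + 1 + 1 + 0 = 9

9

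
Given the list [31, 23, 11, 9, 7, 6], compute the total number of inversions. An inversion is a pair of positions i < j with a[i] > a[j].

Sweep left to right; for each value list the smaller values that follow it:
31 → 23, 11, 9, 7, 6 → 5
23 → 11, 9, 7, 6 → 4
11 → 9, 7, 6 → 3
9 → 7, 6 → 2
7 → 6 → 1
6 → none → 0
Sum: 5 + 4 + 3 + 2 + 1 + 0 = 15

15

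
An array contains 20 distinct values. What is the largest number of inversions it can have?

A reversed (strictly descending) arrangement makes every pair an inversion, giving C(20, 2) inversions.
C(20, 2) = 20·19/2 = 190

Inversions: 190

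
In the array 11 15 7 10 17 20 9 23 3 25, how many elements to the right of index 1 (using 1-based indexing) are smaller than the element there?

4 such elements

The element at index 1 is 11.
Elements after it: 15, 7, 10, 17, 20, 9, 23, 3, 25
Those smaller than 11: 7, 10, 9, 3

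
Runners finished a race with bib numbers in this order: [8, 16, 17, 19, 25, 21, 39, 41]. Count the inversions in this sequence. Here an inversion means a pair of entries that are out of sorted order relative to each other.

1

For each element, count later entries that are smaller:
8 → none → 0
16 → none → 0
17 → none → 0
19 → none → 0
25 → 21 → 1
21 → none → 0
39 → none → 0
41 → none → 0
Sum: 0 + 0 + 0 + 0 + 1 + 0 + 0 + 0 = 1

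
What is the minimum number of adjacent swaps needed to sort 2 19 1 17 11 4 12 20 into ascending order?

Each adjacent swap fixes exactly one inversion, so the minimum swap count equals the number of inversions.
Count inversions — for each element, later elements that are smaller:
2: 1 → 1
19: 1, 17, 11, 4, 12 → 5
1: none → 0
17: 11, 4, 12 → 3
11: 4 → 1
4: none → 0
12: none → 0
20: none → 0
Total inversions: 1 + 5 + 0 + 3 + 1 + 0 + 0 + 0 = 10

10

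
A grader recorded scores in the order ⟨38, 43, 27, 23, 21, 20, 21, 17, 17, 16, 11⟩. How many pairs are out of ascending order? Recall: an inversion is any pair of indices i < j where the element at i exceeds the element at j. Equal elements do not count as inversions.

51 inversions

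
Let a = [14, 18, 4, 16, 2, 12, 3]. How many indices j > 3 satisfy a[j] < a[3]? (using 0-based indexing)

The element at index 3 is 16.
Elements after it: 2, 12, 3
Those smaller than 16: 2, 12, 3

3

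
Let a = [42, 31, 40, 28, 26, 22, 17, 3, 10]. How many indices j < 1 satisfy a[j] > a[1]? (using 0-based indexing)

1

The element at index 1 is 31.
Elements before it: 42
Those larger than 31: 42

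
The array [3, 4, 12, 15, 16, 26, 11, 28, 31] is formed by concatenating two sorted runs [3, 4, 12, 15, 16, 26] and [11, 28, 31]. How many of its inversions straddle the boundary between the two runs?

4 split inversions

For each element r of the right run, count left-run elements greater than r:
r = 11: 12, 15, 16, 26 → 4
r = 28: none → 0
r = 31: none → 0
Cross-inversions: 4 + 0 + 0 = 4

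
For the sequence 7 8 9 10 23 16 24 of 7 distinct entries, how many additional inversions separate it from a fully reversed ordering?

20 inversions short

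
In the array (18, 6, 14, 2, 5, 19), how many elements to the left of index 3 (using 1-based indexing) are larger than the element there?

The element at index 3 is 14.
Elements before it: 18, 6
Those larger than 14: 18

1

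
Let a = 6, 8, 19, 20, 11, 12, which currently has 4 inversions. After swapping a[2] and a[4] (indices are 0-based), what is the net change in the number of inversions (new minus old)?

Positions 2 and 4 hold 19 and 11; after swapping, the array is [6, 8, 11, 20, 19, 12].
Count, for each position, how many later elements it exceeds:
6 → none → 0
8 → none → 0
11 → none → 0
20 → 19, 12 → 2
19 → 12 → 1
12 → none → 0
Sum: 0 + 0 + 0 + 2 + 1 + 0 = 3
Change: 3 − 4 = -1

-1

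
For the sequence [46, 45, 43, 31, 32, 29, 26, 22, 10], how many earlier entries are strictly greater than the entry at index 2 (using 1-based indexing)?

1 such element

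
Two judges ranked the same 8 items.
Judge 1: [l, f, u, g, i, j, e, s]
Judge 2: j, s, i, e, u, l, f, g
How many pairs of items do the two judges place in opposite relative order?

Discordant pairs: 21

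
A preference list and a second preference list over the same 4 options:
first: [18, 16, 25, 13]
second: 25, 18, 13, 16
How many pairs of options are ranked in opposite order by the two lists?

3

Assign each item its position (1..4) in the first ordering, then rewrite the second ordering as that position sequence:
positions: 18→1, 16→2, 25→3, 13→4
second ordering as positions: [3, 1, 4, 2]
Discordant pairs = inversions in this position sequence.
3: 1, 2 → 2
1: 0
4: 2 → 1
2: 0
Total: 2 + 0 + 1 + 0 = 3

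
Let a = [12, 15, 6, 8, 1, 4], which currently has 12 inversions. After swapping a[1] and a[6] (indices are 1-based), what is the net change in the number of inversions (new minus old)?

Positions 1 and 6 hold 12 and 4; after swapping, the array is [4, 15, 6, 8, 1, 12].
For each element, count later entries that are smaller:
4 → 1 → 1
15 → 6, 8, 1, 12 → 4
6 → 1 → 1
8 → 1 → 1
1 → none → 0
12 → none → 0
Sum: 1 + 4 + 1 + 1 + 0 + 0 = 7
Change: 7 − 12 = -5

-5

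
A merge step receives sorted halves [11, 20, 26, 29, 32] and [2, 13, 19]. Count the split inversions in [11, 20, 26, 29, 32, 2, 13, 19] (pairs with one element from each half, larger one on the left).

For each element r of the right run, count left-run elements greater than r:
r = 2: 11, 20, 26, 29, 32 → 5
r = 13: 20, 26, 29, 32 → 4
r = 19: 20, 26, 29, 32 → 4
Cross-inversions: 5 + 4 + 4 = 13

13 cross-inversions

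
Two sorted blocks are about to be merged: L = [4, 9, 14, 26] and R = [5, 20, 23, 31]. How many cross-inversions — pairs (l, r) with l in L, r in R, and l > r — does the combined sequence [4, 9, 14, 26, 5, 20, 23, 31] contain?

5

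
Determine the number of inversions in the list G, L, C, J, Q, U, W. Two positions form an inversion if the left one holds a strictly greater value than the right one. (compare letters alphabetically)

Count, for each position, how many later elements it exceeds:
G: 1
L: 2
C: 0
J: 0
Q: 0
U: 0
W: 0
Sum: 1 + 2 + 0 + 0 + 0 + 0 + 0 = 3

3 inversions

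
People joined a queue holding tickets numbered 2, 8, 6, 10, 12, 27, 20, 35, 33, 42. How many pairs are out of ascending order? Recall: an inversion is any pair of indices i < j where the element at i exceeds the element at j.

There are 3 out-of-order pairs.

Sweep left to right; for each value list the smaller values that follow it:
2: 0
8: 1
6: 0
10: 0
12: 0
27: 1
20: 0
35: 1
33: 0
42: 0
Sum: 0 + 1 + 0 + 0 + 0 + 1 + 0 + 1 + 0 + 0 = 3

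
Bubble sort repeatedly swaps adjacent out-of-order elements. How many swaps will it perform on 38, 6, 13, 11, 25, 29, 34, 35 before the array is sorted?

8

Each adjacent swap fixes exactly one inversion, so the minimum swap count equals the number of inversions.
Count inversions — for each element, later elements that are smaller:
38: 6, 13, 11, 25, 29, 34, 35 → 7
6: none → 0
13: 11 → 1
11: none → 0
25: none → 0
29: none → 0
34: none → 0
35: none → 0
Total inversions: 7 + 0 + 1 + 0 + 0 + 0 + 0 + 0 = 8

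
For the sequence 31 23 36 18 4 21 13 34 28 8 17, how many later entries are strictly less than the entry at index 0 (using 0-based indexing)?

8

The element at index 0 is 31.
Elements after it: 23, 36, 18, 4, 21, 13, 34, 28, 8, 17
Those smaller than 31: 23, 18, 4, 21, 13, 28, 8, 17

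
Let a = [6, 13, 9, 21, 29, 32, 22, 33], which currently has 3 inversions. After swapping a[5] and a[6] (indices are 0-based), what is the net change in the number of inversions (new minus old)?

-1

Positions 5 and 6 hold 32 and 22; after swapping, the array is [6, 13, 9, 21, 29, 22, 32, 33].
For each element, count later entries that are smaller:
6: 0
13: 1
9: 0
21: 0
29: 1
22: 0
32: 0
33: 0
Sum: 0 + 1 + 0 + 0 + 1 + 0 + 0 + 0 = 2
Change: 2 − 3 = -1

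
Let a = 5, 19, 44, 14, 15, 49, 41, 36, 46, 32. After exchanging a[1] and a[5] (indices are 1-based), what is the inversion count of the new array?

18

Positions 1 and 5 hold 5 and 15; after swapping, the array is [15, 19, 44, 14, 5, 49, 41, 36, 46, 32].
Sweep left to right; for each value list the smaller values that follow it:
15 → 14, 5 → 2
19 → 14, 5 → 2
44 → 14, 5, 41, 36, 32 → 5
14 → 5 → 1
5 → none → 0
49 → 41, 36, 46, 32 → 4
41 → 36, 32 → 2
36 → 32 → 1
46 → 32 → 1
32 → none → 0
Sum: 2 + 2 + 5 + 1 + 0 + 4 + 2 + 1 + 1 + 0 = 18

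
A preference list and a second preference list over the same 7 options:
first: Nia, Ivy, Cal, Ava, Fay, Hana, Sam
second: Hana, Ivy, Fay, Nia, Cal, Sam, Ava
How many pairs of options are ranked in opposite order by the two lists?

Assign each item its position (1..7) in the first ordering, then rewrite the second ordering as that position sequence:
positions: Nia→1, Ivy→2, Cal→3, Ava→4, Fay→5, Hana→6, Sam→7
second ordering as positions: [6, 2, 5, 1, 3, 7, 4]
Discordant pairs = inversions in this position sequence.
6: 2, 5, 1, 3, 4 → 5
2: 1 → 1
5: 1, 3, 4 → 3
1: 0
3: 0
7: 4 → 1
4: 0
Total: 5 + 1 + 3 + 0 + 0 + 1 + 0 = 10

10 pairs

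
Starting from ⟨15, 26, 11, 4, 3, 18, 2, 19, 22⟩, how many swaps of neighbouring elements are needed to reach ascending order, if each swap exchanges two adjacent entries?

18

Minimum adjacent swaps = number of inversions (each swap of adjacent out-of-order elements removes one inversion and no swap can remove more).
Count inversions — for each element, later elements that are smaller:
15: 11, 4, 3, 2 → 4
26: 11, 4, 3, 18, 2, 19, 22 → 7
11: 4, 3, 2 → 3
4: 3, 2 → 2
3: 2 → 1
18: 2 → 1
2: none → 0
19: none → 0
22: none → 0
Total inversions: 4 + 7 + 3 + 2 + 1 + 1 + 0 + 0 + 0 = 18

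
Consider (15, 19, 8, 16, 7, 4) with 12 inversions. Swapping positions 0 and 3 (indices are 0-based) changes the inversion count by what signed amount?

+1

Positions 0 and 3 hold 15 and 16; after swapping, the array is [16, 19, 8, 15, 7, 4].
Sweep left to right; for each value list the smaller values that follow it:
16 → 8, 15, 7, 4 → 4
19 → 8, 15, 7, 4 → 4
8 → 7, 4 → 2
15 → 7, 4 → 2
7 → 4 → 1
4 → none → 0
Sum: 4 + 4 + 2 + 2 + 1 + 0 = 13
Change: 13 − 12 = +1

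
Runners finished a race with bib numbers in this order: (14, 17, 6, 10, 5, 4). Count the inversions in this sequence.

For each element, count later entries that are smaller:
14: 4
17: 4
6: 2
10: 2
5: 1
4: 0
Sum: 4 + 4 + 2 + 2 + 1 + 0 = 13

13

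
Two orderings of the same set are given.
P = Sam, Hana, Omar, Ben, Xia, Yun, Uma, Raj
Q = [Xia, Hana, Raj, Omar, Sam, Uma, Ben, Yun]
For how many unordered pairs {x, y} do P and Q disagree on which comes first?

13

Assign each item its position (1..8) in the first ordering, then rewrite the second ordering as that position sequence:
positions: Sam→1, Hana→2, Omar→3, Ben→4, Xia→5, Yun→6, Uma→7, Raj→8
second ordering as positions: [5, 2, 8, 3, 1, 7, 4, 6]
Discordant pairs = inversions in this position sequence.
5: 2, 3, 1, 4 → 4
2: 1 → 1
8: 3, 1, 7, 4, 6 → 5
3: 1 → 1
1: 0
7: 4, 6 → 2
4: 0
6: 0
Total: 4 + 1 + 5 + 1 + 0 + 2 + 0 + 0 = 13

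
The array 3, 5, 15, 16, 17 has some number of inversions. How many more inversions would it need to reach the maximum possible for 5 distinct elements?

Maximum inversions for 5 distinct elements is C(5, 2) = 5·4/2 = 10.
Current inversions — for each element, count later smaller elements:
3: 0
5: 0
15: 0
16: 0
17: 0
Current total: 0 + 0 + 0 + 0 + 0 = 0
Shortfall: 10 − 0 = 10

10 inversions short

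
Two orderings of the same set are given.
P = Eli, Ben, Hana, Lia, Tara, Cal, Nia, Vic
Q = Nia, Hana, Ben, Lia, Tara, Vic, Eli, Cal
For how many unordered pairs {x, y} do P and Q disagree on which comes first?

Disagreeing pairs: 13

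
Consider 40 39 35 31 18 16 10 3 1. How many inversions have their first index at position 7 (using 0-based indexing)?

1

The element at index 7 is 3.
Elements after it: 1
Those smaller than 3: 1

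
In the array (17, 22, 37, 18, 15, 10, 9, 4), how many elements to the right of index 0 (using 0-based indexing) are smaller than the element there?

4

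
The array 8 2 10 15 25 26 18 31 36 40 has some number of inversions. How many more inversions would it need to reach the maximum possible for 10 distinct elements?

Maximum inversions for 10 distinct elements is C(10, 2) = 10·9/2 = 45.
Current inversions — for each element, count later smaller elements:
8: 1
2: 0
10: 0
15: 0
25: 1
26: 1
18: 0
31: 0
36: 0
40: 0
Current total: 1 + 0 + 0 + 0 + 1 + 1 + 0 + 0 + 0 + 0 = 3
Shortfall: 45 − 3 = 42

42 inversions short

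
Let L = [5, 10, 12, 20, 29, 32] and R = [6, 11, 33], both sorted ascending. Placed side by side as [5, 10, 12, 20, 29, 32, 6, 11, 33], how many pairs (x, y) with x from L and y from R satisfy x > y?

Count, for every r in R, how many entries of L exceed r:
r = 6: 10, 12, 20, 29, 32 → 5
r = 11: 12, 20, 29, 32 → 4
r = 33: none → 0
Cross-inversions: 5 + 4 + 0 = 9

9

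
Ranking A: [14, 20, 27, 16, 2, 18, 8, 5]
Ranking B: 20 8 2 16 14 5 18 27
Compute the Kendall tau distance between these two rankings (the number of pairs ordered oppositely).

14

Assign each item its position (1..8) in the first ordering, then rewrite the second ordering as that position sequence:
positions: 14→1, 20→2, 27→3, 16→4, 2→5, 18→6, 8→7, 5→8
second ordering as positions: [2, 7, 5, 4, 1, 8, 6, 3]
Discordant pairs = inversions in this position sequence.
2: 1 → 1
7: 5, 4, 1, 6, 3 → 5
5: 4, 1, 3 → 3
4: 1, 3 → 2
1: 0
8: 6, 3 → 2
6: 3 → 1
3: 0
Total: 1 + 5 + 3 + 2 + 0 + 2 + 1 + 0 = 14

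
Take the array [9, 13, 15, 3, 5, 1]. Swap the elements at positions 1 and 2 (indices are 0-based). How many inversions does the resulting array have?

Positions 1 and 2 hold 13 and 15; after swapping, the array is [9, 15, 13, 3, 5, 1].
Count, for each position, how many later elements it exceeds:
9: 3
15: 4
13: 3
3: 1
5: 1
1: 0
Sum: 3 + 4 + 3 + 1 + 1 + 0 = 12

12 inversions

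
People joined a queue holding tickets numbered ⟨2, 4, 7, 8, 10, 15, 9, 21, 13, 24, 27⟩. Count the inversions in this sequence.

Count, for each position, how many later elements it exceeds:
2: 0
4: 0
7: 0
8: 0
10: 1
15: 2
9: 0
21: 1
13: 0
24: 0
27: 0
Sum: 0 + 0 + 0 + 0 + 1 + 2 + 0 + 1 + 0 + 0 + 0 = 4

4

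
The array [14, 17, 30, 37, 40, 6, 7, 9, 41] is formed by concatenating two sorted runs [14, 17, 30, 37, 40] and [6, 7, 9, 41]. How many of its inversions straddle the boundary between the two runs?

15 cross-inversions

For each element r of the right run, count left-run elements greater than r:
r = 6: 14, 17, 30, 37, 40 → 5
r = 7: 14, 17, 30, 37, 40 → 5
r = 9: 14, 17, 30, 37, 40 → 5
r = 41: none → 0
Cross-inversions: 5 + 5 + 5 + 0 = 15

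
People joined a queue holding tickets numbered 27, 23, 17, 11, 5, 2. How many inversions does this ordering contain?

Sweep left to right; for each value list the smaller values that follow it:
27: 5
23: 4
17: 3
11: 2
5: 1
2: 0
Sum: 5 + 4 + 3 + 2 + 1 + 0 = 15

15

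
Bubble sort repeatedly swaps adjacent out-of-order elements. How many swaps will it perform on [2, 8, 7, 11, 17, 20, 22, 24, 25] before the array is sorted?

1 swap

Minimum adjacent swaps = number of inversions (each swap of adjacent out-of-order elements removes one inversion and no swap can remove more).
Count inversions — for each element, later elements that are smaller:
2: none → 0
8: 7 → 1
7: none → 0
11: none → 0
17: none → 0
20: none → 0
22: none → 0
24: none → 0
25: none → 0
Total inversions: 0 + 1 + 0 + 0 + 0 + 0 + 0 + 0 + 0 = 1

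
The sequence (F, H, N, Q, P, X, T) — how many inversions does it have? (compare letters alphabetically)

2 inversions

Inversion pairs (indices are 1-based):
(4,5): Q > P
(6,7): X > T
That's 2 pairs.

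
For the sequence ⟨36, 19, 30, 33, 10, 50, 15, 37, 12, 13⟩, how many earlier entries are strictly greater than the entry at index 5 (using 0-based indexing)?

0 such elements

The element at index 5 is 50.
Elements before it: 36, 19, 30, 33, 10
None of them are larger than 50.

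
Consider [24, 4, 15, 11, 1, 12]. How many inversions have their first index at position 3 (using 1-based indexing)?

3 such elements

The element at index 3 is 15.
Elements after it: 11, 1, 12
Those smaller than 15: 11, 1, 12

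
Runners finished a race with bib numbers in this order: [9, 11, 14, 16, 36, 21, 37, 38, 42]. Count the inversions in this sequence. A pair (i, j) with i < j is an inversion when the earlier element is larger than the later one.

1

Sweep left to right; for each value list the smaller values that follow it:
9: 0
11: 0
14: 0
16: 0
36: 1
21: 0
37: 0
38: 0
42: 0
Sum: 0 + 0 + 0 + 0 + 1 + 0 + 0 + 0 + 0 = 1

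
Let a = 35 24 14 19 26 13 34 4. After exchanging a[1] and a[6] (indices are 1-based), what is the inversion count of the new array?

10

Positions 1 and 6 hold 35 and 13; after swapping, the array is [13, 24, 14, 19, 26, 35, 34, 4].
For each element, count later entries that are smaller:
13: 1
24: 3
14: 1
19: 1
26: 1
35: 2
34: 1
4: 0
Sum: 1 + 3 + 1 + 1 + 1 + 2 + 1 + 0 = 10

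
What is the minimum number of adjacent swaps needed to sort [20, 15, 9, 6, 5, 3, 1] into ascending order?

Swaps: 21

Minimum adjacent swaps = number of inversions (each swap of adjacent out-of-order elements removes one inversion and no swap can remove more).
Count inversions — for each element, later elements that are smaller:
20: 15, 9, 6, 5, 3, 1 → 6
15: 9, 6, 5, 3, 1 → 5
9: 6, 5, 3, 1 → 4
6: 5, 3, 1 → 3
5: 3, 1 → 2
3: 1 → 1
1: none → 0
Total inversions: 6 + 5 + 4 + 3 + 2 + 1 + 0 = 21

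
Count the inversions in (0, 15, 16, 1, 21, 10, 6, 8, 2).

Element-by-element contributions:
0 → none → 0
15 → 1, 10, 6, 8, 2 → 5
16 → 1, 10, 6, 8, 2 → 5
1 → none → 0
21 → 10, 6, 8, 2 → 4
10 → 6, 8, 2 → 3
6 → 2 → 1
8 → 2 → 1
2 → none → 0
Sum: 0 + 5 + 5 + 0 + 4 + 3 + 1 + 1 + 0 = 19

19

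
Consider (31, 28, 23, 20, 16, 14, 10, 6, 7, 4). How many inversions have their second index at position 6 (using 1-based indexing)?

5

The element at index 6 is 14.
Elements before it: 31, 28, 23, 20, 16
Those larger than 14: 31, 28, 23, 20, 16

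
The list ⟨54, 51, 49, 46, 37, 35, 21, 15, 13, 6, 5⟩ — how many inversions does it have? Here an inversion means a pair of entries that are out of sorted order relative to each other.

Count, for each position, how many later elements it exceeds:
54: 10
51: 9
49: 8
46: 7
37: 6
35: 5
21: 4
15: 3
13: 2
6: 1
5: 0
Sum: 10 + 9 + 8 + 7 + 6 + 5 + 4 + 3 + 2 + 1 + 0 = 55

55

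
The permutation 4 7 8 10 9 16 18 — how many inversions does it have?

1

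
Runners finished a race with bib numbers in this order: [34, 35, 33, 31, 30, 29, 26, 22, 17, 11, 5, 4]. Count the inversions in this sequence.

For each element, count later entries that are smaller:
34 → 33, 31, 30, 29, 26, 22, 17, 11, 5, 4 → 10
35 → 33, 31, 30, 29, 26, 22, 17, 11, 5, 4 → 10
33 → 31, 30, 29, 26, 22, 17, 11, 5, 4 → 9
31 → 30, 29, 26, 22, 17, 11, 5, 4 → 8
30 → 29, 26, 22, 17, 11, 5, 4 → 7
29 → 26, 22, 17, 11, 5, 4 → 6
26 → 22, 17, 11, 5, 4 → 5
22 → 17, 11, 5, 4 → 4
17 → 11, 5, 4 → 3
11 → 5, 4 → 2
5 → 4 → 1
4 → none → 0
Sum: 10 + 10 + 9 + 8 + 7 + 6 + 5 + 4 + 3 + 2 + 1 + 0 = 65

65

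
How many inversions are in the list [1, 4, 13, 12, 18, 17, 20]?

Sweep left to right; for each value list the smaller values that follow it:
1: 0
4: 0
13: 1
12: 0
18: 1
17: 0
20: 0
Sum: 0 + 0 + 1 + 0 + 1 + 0 + 0 = 2

Out-of-order pairs: 2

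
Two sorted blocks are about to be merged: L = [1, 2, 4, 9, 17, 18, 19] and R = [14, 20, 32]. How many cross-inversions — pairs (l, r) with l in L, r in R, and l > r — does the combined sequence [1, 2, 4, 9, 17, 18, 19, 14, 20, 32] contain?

For each element r of the right run, count left-run elements greater than r:
r = 14: 17, 18, 19 → 3
r = 20: none → 0
r = 32: none → 0
Cross-inversions: 3 + 0 + 0 = 3

Cross-inversions: 3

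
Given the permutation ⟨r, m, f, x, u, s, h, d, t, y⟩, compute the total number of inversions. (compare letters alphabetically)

20

For each element, count later entries that are smaller:
r → m, f, h, d → 4
m → f, h, d → 3
f → d → 1
x → u, s, h, d, t → 5
u → s, h, d, t → 4
s → h, d → 2
h → d → 1
d → none → 0
t → none → 0
y → none → 0
Sum: 4 + 3 + 1 + 5 + 4 + 2 + 1 + 0 + 0 + 0 = 20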